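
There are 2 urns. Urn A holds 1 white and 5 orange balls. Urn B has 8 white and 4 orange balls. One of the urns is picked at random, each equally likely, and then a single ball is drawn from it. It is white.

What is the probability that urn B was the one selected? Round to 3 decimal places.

For each hypothesis, P(data | H) works out to: P(data | urn A) = (1/6) = 1/6; P(data | urn B) = (8/12) = 2/3.
Weighting by the prior gives 1/2 · 1/6 = 1/12, 1/2 · 2/3 = 1/3; summing to 5/12.
Therefore the posterior P(urn B | data) = (1/3) / (5/12) = 4/5.

0.800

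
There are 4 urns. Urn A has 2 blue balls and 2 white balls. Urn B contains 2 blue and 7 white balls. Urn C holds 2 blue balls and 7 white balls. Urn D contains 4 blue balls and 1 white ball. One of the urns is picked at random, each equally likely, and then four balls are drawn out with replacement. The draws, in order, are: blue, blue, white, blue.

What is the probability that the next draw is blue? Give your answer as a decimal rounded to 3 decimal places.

0.643

The likelihood of the observed sequence under each hypothesis: P(data | urn A) = (2/4)(2/4)(2/4)(2/4) = 0.0625; P(data | urn B) = (2/9)(2/9)(7/9)(2/9) = 0.0085353; P(data | urn C) = (2/9)(2/9)(7/9)(2/9) = 0.0085353; P(data | urn D) = (4/5)(4/5)(1/5)(4/5) = 0.1024.
Multiplying each by its prior: 1/4 · 0.0625 = 0.015625, 1/4 · 0.0085353 = 0.0021338, 1/4 · 0.0085353 = 0.0021338, 1/4 · 0.1024 = 0.0256; summing to 0.045493.
Dividing through by the total gives posterior P(urn A | data) = 0.34346, P(urn B | data) = 0.046905, P(urn C | data) = 0.046905, P(urn D | data) = 0.56273.
The predictive probability is P(blue next | data) = (1/2)(0.34346) + (2/9)(0.046905) + (2/9)(0.046905) + (4/5)(0.56273) = 0.64276.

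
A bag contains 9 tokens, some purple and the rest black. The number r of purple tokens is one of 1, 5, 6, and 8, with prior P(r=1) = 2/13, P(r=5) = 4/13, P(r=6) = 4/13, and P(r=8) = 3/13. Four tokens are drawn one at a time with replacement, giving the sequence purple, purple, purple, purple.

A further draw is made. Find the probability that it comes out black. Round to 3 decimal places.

0.211

For each hypothesis, P(data | H) works out to: P(data | r = 1) = (1/9)(1/9)(1/9)(1/9) = 0.00015242; P(data | r = 5) = (5/9)(5/9)(5/9)(5/9) = 0.09526; P(data | r = 6) = (6/9)(6/9)(6/9)(6/9) = 0.19753; P(data | r = 8) = (8/9)(8/9)(8/9)(8/9) = 0.6243.
Multiplying each by its prior: 2/13 · 0.00015242 = 2.3449e-05, 4/13 · 0.09526 = 0.029311, 4/13 · 0.19753 = 0.060779, 3/13 · 0.6243 = 0.14407; with total 0.23418.
Dividing through by the total gives posterior P(r = 1 | data) = 0.00010013, P(r = 5 | data) = 0.12516, P(r = 6 | data) = 0.25954, P(r = 8 | data) = 0.6152.
The predictive probability is P(black next | data) = (8/9)(0.00010013) + (4/9)(0.12516) + (1/3)(0.25954) + (1/9)(0.6152) = 0.21058.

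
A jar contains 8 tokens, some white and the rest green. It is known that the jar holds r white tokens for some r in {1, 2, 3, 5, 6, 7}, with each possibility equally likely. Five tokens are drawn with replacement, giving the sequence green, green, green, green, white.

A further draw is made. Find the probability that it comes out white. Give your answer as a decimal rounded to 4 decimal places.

For each hypothesis, P(data | H) works out to: P(data | r = 1) = (7/8)(7/8)(7/8)(7/8)(1/8) = 0.073273; P(data | r = 2) = (6/8)(6/8)(6/8)(6/8)(2/8) = 0.079102; P(data | r = 3) = (5/8)(5/8)(5/8)(5/8)(3/8) = 0.05722; P(data | r = 5) = (3/8)(3/8)(3/8)(3/8)(5/8) = 0.01236; P(data | r = 6) = (2/8)(2/8)(2/8)(2/8)(6/8) = 0.0029297; P(data | r = 7) = (1/8)(1/8)(1/8)(1/8)(7/8) = 0.00021362.
Weighting by the prior gives 1/6 · 0.073273 = 0.012212, 1/6 · 0.079102 = 0.013184, 1/6 · 0.05722 = 0.0095367, 1/6 · 0.01236 = 0.0020599, 1/6 · 0.0029297 = 0.00048828, 1/6 · 0.00021362 = 3.5604e-05; these sum to 0.037516.
Normalising, the posterior is P(r = 1 | data) = 0.32552, P(r = 2 | data) = 0.35141, P(r = 3 | data) = 0.2542, P(r = 5 | data) = 0.054908, P(r = 6 | data) = 0.013015, P(r = 7 | data) = 0.00094902.
The predictive probability is P(white next | data) = (1/8)(0.32552) + (1/4)(0.35141) + (3/8)(0.2542) + (5/8)(0.054908) + (3/4)(0.013015) + (7/8)(0.00094902) = 0.26878.

0.2688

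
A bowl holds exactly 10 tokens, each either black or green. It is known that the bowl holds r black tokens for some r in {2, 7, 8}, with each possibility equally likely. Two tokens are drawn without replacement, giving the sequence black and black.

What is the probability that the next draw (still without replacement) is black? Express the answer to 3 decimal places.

0.683

Compute the likelihood of the observed sequence for each case: P(data | r = 2) = (2/10)(1/9) = 1/45; P(data | r = 7) = (7/10)(6/9) = 7/15; P(data | r = 8) = (8/10)(7/9) = 28/45.
The prior-weighted likelihoods are 1/3 · 1/45 = 1/135, 1/3 · 7/15 = 7/45, 1/3 · 28/45 = 28/135; these sum to 10/27.
Normalising, the posterior is P(r = 2 | data) = 1/50, P(r = 7 | data) = 21/50, P(r = 8 | data) = 14/25.
The predictive probability is P(black next | data) = (0)(1/50) + (5/8)(21/50) + (3/4)(14/25) = 273/400.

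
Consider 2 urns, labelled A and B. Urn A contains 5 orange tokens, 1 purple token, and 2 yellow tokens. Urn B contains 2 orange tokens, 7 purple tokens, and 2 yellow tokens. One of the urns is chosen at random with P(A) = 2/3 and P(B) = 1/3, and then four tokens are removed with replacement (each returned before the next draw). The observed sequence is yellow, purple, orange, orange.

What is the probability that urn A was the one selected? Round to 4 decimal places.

Compute the likelihood of the observed sequence for each case: P(data | urn A) = (2/8)(1/8)(5/8)(5/8) = 0.012207; P(data | urn B) = (2/11)(7/11)(2/11)(2/11) = 0.0038249.
Weighting by the prior gives 2/3 · 0.012207 = 0.008138, 1/3 · 0.0038249 = 0.001275; these sum to 0.009413.
So P(urn A | data) = (0.008138) / (0.009413) = 0.86455.

0.8646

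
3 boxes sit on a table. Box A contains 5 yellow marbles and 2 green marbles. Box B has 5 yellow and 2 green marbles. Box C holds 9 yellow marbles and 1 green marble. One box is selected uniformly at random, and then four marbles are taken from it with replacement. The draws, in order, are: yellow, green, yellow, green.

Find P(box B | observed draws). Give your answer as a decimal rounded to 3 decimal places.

Under each hypothesis, the probability of the observed sequence is: P(data | box A) = (5/7)(2/7)(5/7)(2/7) = 0.041649; P(data | box B) = (5/7)(2/7)(5/7)(2/7) = 0.041649; P(data | box C) = (9/10)(1/10)(9/10)(1/10) = 0.0081.
Multiplying each by its prior: 1/3 · 0.041649 = 0.013883, 1/3 · 0.041649 = 0.013883, 1/3 · 0.0081 = 0.0027; summing to 0.030466.
By Bayes' rule, P(box B | data) = (0.013883) / (0.030466) = 0.45569.

0.456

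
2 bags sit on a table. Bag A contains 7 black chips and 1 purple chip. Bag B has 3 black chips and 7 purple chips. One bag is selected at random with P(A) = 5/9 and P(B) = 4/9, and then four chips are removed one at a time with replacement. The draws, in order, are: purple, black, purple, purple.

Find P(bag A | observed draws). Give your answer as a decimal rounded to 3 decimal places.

For each hypothesis, P(data | H) works out to: P(data | bag A) = (1/8)(7/8)(1/8)(1/8) = 0.001709; P(data | bag B) = (7/10)(3/10)(7/10)(7/10) = 0.1029.
Multiplying each by its prior: 5/9 · 0.001709 = 0.00094944, 4/9 · 0.1029 = 0.045733; summing to 0.046683.
So P(bag A | data) = (0.00094944) / (0.046683) = 0.020338.

0.020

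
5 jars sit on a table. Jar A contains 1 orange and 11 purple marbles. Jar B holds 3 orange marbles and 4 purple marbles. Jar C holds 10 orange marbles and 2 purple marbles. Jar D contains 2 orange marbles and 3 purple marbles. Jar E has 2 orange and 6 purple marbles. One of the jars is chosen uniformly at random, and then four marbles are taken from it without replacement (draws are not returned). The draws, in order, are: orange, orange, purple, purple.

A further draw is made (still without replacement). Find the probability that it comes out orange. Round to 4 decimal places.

The likelihood of the observed sequence under each hypothesis: P(data | jar A) = (1/12)(0/11) = 0; P(data | jar B) = (3/7)(2/6)(4/5)(3/4) = 0.085714; P(data | jar C) = (10/12)(9/11)(2/10)(1/9) = 0.015152; P(data | jar D) = (2/5)(1/4)(3/3)(2/2) = 0.1; P(data | jar E) = (2/8)(1/7)(6/6)(5/5) = 0.035714.
The prior-weighted likelihoods are 1/5 · 0 = 0, 1/5 · 0.085714 = 0.017143, 1/5 · 0.015152 = 0.0030303, 1/5 · 0.1 = 0.02, 1/5 · 0.035714 = 0.0071429; summing to 0.047316.
The posterior is then P(jar A | data) = 0, P(jar B | data) = 0.36231, P(jar C | data) = 0.064044, P(jar D | data) = 0.42269, P(jar E | data) = 0.15096.
Averaging over the posterior, P(orange next | data) = (1/3)(0.36231) + (1)(0.064044) + (0)(0.42269) + (0)(0.15096) = 0.18481.

0.1848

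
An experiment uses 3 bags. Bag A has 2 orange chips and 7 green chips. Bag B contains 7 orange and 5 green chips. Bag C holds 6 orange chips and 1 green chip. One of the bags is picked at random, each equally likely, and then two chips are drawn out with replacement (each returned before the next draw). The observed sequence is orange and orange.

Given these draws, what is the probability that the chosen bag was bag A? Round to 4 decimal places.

Under each hypothesis, the probability of the observed sequence is: P(data | bag A) = (2/9)(2/9) = 0.049383; P(data | bag B) = (7/12)(7/12) = 0.34028; P(data | bag C) = (6/7)(6/7) = 0.73469.
The prior-weighted likelihoods are 1/3 · 0.049383 = 0.016461, 1/3 · 0.34028 = 0.11343, 1/3 · 0.73469 = 0.2449; summing to 0.37478.
So P(bag A | data) = (0.016461) / (0.37478) = 0.043921.

0.0439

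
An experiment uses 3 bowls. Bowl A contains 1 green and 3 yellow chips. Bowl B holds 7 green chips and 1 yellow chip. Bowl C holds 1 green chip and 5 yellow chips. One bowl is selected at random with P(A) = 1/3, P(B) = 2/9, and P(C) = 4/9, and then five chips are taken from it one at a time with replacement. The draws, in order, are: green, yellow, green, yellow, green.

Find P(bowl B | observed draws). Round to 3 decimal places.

0.348

For each hypothesis, P(data | H) works out to: P(data | bowl A) = (1/4)(3/4)(1/4)(3/4)(1/4) = 0.0087891; P(data | bowl B) = (7/8)(1/8)(7/8)(1/8)(7/8) = 0.010468; P(data | bowl C) = (1/6)(5/6)(1/6)(5/6)(1/6) = 0.003215.
Multiplying each by its prior: 1/3 · 0.0087891 = 0.0029297, 2/9 · 0.010468 = 0.0023261, 4/9 · 0.003215 = 0.0014289; with total 0.0066847.
By Bayes' rule, P(bowl B | data) = (0.0023261) / (0.0066847) = 0.34798.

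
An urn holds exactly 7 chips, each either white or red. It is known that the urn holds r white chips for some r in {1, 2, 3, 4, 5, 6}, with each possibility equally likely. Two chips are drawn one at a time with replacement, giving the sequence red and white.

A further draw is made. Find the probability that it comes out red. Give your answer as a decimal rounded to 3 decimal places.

0.500

For each hypothesis, P(data | H) works out to: P(data | r = 1) = (6/7)(1/7) = 6/49; P(data | r = 2) = (5/7)(2/7) = 10/49; P(data | r = 3) = (4/7)(3/7) = 12/49; P(data | r = 4) = (3/7)(4/7) = 12/49; P(data | r = 5) = (2/7)(5/7) = 10/49; P(data | r = 6) = (1/7)(6/7) = 6/49.
The prior-weighted likelihoods are 1/6 · 6/49 = 1/49, 1/6 · 10/49 = 5/147, 1/6 · 12/49 = 2/49, 1/6 · 12/49 = 2/49, 1/6 · 10/49 = 5/147, 1/6 · 6/49 = 1/49; with total 4/21.
The posterior is then P(r = 1 | data) = 3/28, P(r = 2 | data) = 5/28, P(r = 3 | data) = 3/14, P(r = 4 | data) = 3/14, P(r = 5 | data) = 5/28, P(r = 6 | data) = 3/28.
Averaging over the posterior, P(red next | data) = (6/7)(3/28) + (5/7)(5/28) + (4/7)(3/14) + (3/7)(3/14) + (2/7)(5/28) + (1/7)(3/28) = 1/2.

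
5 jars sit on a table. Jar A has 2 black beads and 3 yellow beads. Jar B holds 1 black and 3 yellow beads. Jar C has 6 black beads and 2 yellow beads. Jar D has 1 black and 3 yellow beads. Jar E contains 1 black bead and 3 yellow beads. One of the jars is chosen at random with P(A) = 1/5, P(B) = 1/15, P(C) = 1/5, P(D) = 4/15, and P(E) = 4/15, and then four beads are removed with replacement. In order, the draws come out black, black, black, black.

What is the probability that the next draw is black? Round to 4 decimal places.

0.7081

For each hypothesis, P(data | H) works out to: P(data | jar A) = (2/5)(2/5)(2/5)(2/5) = 0.0256; P(data | jar B) = (1/4)(1/4)(1/4)(1/4) = 0.0039062; P(data | jar C) = (6/8)(6/8)(6/8)(6/8) = 0.31641; P(data | jar D) = (1/4)(1/4)(1/4)(1/4) = 0.0039062; P(data | jar E) = (1/4)(1/4)(1/4)(1/4) = 0.0039062.
Weighting by the prior gives 1/5 · 0.0256 = 0.00512, 1/15 · 0.0039062 = 0.00026042, 1/5 · 0.31641 = 0.063281, 4/15 · 0.0039062 = 0.0010417, 4/15 · 0.0039062 = 0.0010417; these sum to 0.070745.
Dividing through by the total gives posterior P(jar A | data) = 0.072373, P(jar B | data) = 0.0036811, P(jar C | data) = 0.8945, P(jar D | data) = 0.014724, P(jar E | data) = 0.014724.
The predictive probability is P(black next | data) = (2/5)(0.072373) + (1/4)(0.0036811) + (3/4)(0.8945) + (1/4)(0.014724) + (1/4)(0.014724) = 0.7081.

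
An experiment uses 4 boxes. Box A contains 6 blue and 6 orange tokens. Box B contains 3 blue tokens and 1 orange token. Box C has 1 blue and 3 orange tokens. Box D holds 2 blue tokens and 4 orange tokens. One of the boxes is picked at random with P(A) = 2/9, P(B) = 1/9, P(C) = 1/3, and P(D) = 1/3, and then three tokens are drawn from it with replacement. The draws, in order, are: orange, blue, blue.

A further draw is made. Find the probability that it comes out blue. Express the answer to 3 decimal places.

Under each hypothesis, the probability of the observed sequence is: P(data | box A) = (6/12)(6/12)(6/12) = 0.125; P(data | box B) = (1/4)(3/4)(3/4) = 0.14062; P(data | box C) = (3/4)(1/4)(1/4) = 0.046875; P(data | box D) = (4/6)(2/6)(2/6) = 0.074074.
The prior-weighted likelihoods are 2/9 · 0.125 = 0.027778, 1/9 · 0.14062 = 0.015625, 1/3 · 0.046875 = 0.015625, 1/3 · 0.074074 = 0.024691; with total 0.083719.
Normalising, the posterior is P(box A | data) = 0.3318, P(box B | data) = 0.18664, P(box C | data) = 0.18664, P(box D | data) = 0.29493.
Averaging over the posterior, P(blue next | data) = (1/2)(0.3318) + (3/4)(0.18664) + (1/4)(0.18664) + (1/3)(0.29493) = 0.45084.

0.451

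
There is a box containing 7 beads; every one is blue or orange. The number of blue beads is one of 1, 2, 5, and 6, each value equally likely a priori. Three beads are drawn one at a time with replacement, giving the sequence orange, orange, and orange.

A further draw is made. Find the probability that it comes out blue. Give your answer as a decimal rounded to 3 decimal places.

0.209

Compute the likelihood of the observed sequence for each case: P(data | r = 1) = (6/7)(6/7)(6/7) = 0.62974; P(data | r = 2) = (5/7)(5/7)(5/7) = 0.36443; P(data | r = 5) = (2/7)(2/7)(2/7) = 0.023324; P(data | r = 6) = (1/7)(1/7)(1/7) = 0.0029155.
Weighting by the prior gives 1/4 · 0.62974 = 0.15743, 1/4 · 0.36443 = 0.091108, 1/4 · 0.023324 = 0.0058309, 1/4 · 0.0029155 = 0.00072886; summing to 0.2551.
The posterior is then P(r = 1 | data) = 0.61714, P(r = 2 | data) = 0.35714, P(r = 5 | data) = 0.022857, P(r = 6 | data) = 0.0028571.
So P(blue next | data) = Σ P(blue next | H) P(H | data) = (1/7)(0.61714) + (2/7)(0.35714) + (5/7)(0.022857) + (6/7)(0.0028571) = 0.20898.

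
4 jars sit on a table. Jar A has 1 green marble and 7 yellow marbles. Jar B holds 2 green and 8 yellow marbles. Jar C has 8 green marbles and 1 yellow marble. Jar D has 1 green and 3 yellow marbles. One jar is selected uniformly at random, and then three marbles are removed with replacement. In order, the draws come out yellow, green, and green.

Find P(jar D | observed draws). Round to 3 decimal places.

The likelihood of the observed sequence under each hypothesis: P(data | jar A) = (7/8)(1/8)(1/8) = 0.013672; P(data | jar B) = (8/10)(2/10)(2/10) = 0.032; P(data | jar C) = (1/9)(8/9)(8/9) = 0.087791; P(data | jar D) = (3/4)(1/4)(1/4) = 0.046875.
Multiplying each by its prior: 1/4 · 0.013672 = 0.003418, 1/4 · 0.032 = 0.008, 1/4 · 0.087791 = 0.021948, 1/4 · 0.046875 = 0.011719; with total 0.045085.
So P(jar D | data) = (0.011719) / (0.045085) = 0.25993.

0.260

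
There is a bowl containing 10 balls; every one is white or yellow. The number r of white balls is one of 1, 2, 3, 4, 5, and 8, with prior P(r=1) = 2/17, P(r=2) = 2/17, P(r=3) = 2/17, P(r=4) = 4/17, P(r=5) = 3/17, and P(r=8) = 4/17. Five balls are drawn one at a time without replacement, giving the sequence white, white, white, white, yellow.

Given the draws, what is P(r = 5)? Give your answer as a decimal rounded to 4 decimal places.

For each hypothesis, P(data | H) works out to: P(data | r = 1) = (1/10)(0/9) = 0; P(data | r = 2) = (2/10)(1/9)(0/8) = 0; P(data | r = 3) = (3/10)(2/9)(1/8)(0/7) = 0; P(data | r = 4) = (4/10)(3/9)(2/8)(1/7)(6/6) = 0.0047619; P(data | r = 5) = (5/10)(4/9)(3/8)(2/7)(5/6) = 0.019841; P(data | r = 8) = (8/10)(7/9)(6/8)(5/7)(2/6) = 0.11111.
Multiplying each by its prior: 2/17 · 0 = 0, 2/17 · 0 = 0, 2/17 · 0 = 0, 4/17 · 0.0047619 = 0.0011204, 3/17 · 0.019841 = 0.0035014, 4/17 · 0.11111 = 0.026144; with total 0.030766.
Therefore the posterior P(r = 5 | data) = (0.0035014) / (0.030766) = 0.11381.

0.1138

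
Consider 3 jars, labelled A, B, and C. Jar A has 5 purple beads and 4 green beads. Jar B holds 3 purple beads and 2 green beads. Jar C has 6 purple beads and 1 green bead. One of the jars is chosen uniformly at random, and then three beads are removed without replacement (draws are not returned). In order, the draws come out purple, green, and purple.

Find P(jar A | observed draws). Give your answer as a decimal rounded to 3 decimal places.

0.316

Under each hypothesis, the probability of the observed sequence is: P(data | jar A) = (5/9)(4/8)(4/7) = 10/63; P(data | jar B) = (3/5)(2/4)(2/3) = 1/5; P(data | jar C) = (6/7)(1/6)(5/5) = 1/7.
Weighting by the prior gives 1/3 · 10/63 = 10/189, 1/3 · 1/5 = 1/15, 1/3 · 1/7 = 1/21; these sum to 158/945.
So P(jar A | data) = (10/189) / (158/945) = 25/79.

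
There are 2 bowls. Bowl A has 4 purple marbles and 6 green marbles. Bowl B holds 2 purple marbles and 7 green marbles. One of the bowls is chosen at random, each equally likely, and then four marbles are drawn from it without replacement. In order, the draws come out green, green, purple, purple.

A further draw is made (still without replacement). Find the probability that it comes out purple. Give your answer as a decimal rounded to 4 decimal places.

The likelihood of the observed sequence under each hypothesis: P(data | bowl A) = (6/10)(5/9)(4/8)(3/7) = 1/14; P(data | bowl B) = (7/9)(6/8)(2/7)(1/6) = 1/36.
Multiplying each by its prior: 1/2 · 1/14 = 1/28, 1/2 · 1/36 = 1/72; with total 25/504.
Dividing through by the total gives posterior P(bowl A | data) = 18/25, P(bowl B | data) = 7/25.
Averaging over the posterior, P(purple next | data) = (1/3)(18/25) + (0)(7/25) = 6/25.

0.2400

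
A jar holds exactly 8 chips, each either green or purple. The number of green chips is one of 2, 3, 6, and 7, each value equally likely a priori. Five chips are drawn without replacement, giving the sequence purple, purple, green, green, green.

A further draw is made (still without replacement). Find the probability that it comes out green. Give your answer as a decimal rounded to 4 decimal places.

0.6667

Compute the likelihood of the observed sequence for each case: P(data | r = 2) = (6/8)(5/7)(2/6)(1/5)(0/4) = 0; P(data | r = 3) = (5/8)(4/7)(3/6)(2/5)(1/4) = 1/56; P(data | r = 6) = (2/8)(1/7)(6/6)(5/5)(4/4) = 1/28; P(data | r = 7) = (1/8)(0/7) = 0.
The prior-weighted likelihoods are 1/4 · 0 = 0, 1/4 · 1/56 = 1/224, 1/4 · 1/28 = 1/112, 1/4 · 0 = 0; with total 3/224.
Dividing through by the total gives posterior P(r = 2 | data) = 0, P(r = 3 | data) = 1/3, P(r = 6 | data) = 2/3, P(r = 7 | data) = 0.
So P(green next | data) = Σ P(green next | H) P(H | data) = (0)(1/3) + (1)(2/3) = 2/3.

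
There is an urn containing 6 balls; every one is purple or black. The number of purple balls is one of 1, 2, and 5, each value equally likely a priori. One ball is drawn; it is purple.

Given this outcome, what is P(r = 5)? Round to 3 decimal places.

For each hypothesis, P(data | H) works out to: P(data | r = 1) = (1/6) = 1/6; P(data | r = 2) = (2/6) = 1/3; P(data | r = 5) = (5/6) = 5/6.
The prior-weighted likelihoods are 1/3 · 1/6 = 1/18, 1/3 · 1/3 = 1/9, 1/3 · 5/6 = 5/18; with total 4/9.
So P(r = 5 | data) = (5/18) / (4/9) = 5/8.

0.625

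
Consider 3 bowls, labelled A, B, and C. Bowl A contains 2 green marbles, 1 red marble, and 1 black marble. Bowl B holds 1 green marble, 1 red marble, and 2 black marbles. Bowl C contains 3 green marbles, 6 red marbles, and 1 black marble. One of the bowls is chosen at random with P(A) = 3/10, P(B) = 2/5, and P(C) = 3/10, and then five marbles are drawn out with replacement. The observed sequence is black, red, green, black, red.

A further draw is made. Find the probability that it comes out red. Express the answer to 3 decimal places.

0.296

Compute the likelihood of the observed sequence for each case: P(data | bowl A) = (1/4)(1/4)(2/4)(1/4)(1/4) = 0.0019531; P(data | bowl B) = (2/4)(1/4)(1/4)(2/4)(1/4) = 0.0039062; P(data | bowl C) = (1/10)(6/10)(3/10)(1/10)(6/10) = 0.00108.
The prior-weighted likelihoods are 3/10 · 0.0019531 = 0.00058594, 2/5 · 0.0039062 = 0.0015625, 3/10 · 0.00108 = 0.000324; with total 0.0024724.
The posterior is then P(bowl A | data) = 0.23699, P(bowl B | data) = 0.63197, P(bowl C | data) = 0.13104.
So P(red next | data) = Σ P(red next | H) P(H | data) = (1/4)(0.23699) + (1/4)(0.63197) + (3/5)(0.13104) = 0.29587.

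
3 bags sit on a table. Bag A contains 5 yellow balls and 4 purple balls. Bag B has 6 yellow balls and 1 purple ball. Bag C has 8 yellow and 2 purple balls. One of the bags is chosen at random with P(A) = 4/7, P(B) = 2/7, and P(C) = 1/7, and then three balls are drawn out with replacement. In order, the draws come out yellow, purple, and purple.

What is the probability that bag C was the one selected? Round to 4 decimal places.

The likelihood of the observed sequence under each hypothesis: P(data | bag A) = (5/9)(4/9)(4/9) = 0.10974; P(data | bag B) = (6/7)(1/7)(1/7) = 0.017493; P(data | bag C) = (8/10)(2/10)(2/10) = 0.032.
The prior-weighted likelihoods are 4/7 · 0.10974 = 0.062708, 2/7 · 0.017493 = 0.0049979, 1/7 · 0.032 = 0.0045714; summing to 0.072278.
Hence P(bag C | data) = (0.0045714) / (0.072278) = 0.063248.

0.0632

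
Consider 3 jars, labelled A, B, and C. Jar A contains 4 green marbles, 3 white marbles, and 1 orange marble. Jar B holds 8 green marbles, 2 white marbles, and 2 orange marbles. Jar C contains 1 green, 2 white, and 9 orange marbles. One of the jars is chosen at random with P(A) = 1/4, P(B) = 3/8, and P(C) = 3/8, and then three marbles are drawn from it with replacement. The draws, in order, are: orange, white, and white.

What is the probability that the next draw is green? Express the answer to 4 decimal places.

Under each hypothesis, the probability of the observed sequence is: P(data | jar A) = (1/8)(3/8)(3/8) = 0.017578; P(data | jar B) = (2/12)(2/12)(2/12) = 0.0046296; P(data | jar C) = (9/12)(2/12)(2/12) = 0.020833.
The prior-weighted likelihoods are 1/4 · 0.017578 = 0.0043945, 3/8 · 0.0046296 = 0.0017361, 3/8 · 0.020833 = 0.0078125; summing to 0.013943.
Dividing through by the total gives posterior P(jar A | data) = 0.31518, P(jar B | data) = 0.12451, P(jar C | data) = 0.56031.
Averaging over the posterior, P(green next | data) = (1/2)(0.31518) + (2/3)(0.12451) + (1/12)(0.56031) = 0.28729.

0.2873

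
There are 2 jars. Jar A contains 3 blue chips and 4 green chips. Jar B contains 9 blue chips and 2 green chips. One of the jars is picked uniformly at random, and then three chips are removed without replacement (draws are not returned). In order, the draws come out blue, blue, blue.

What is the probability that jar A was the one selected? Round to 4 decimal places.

0.0531

Under each hypothesis, the probability of the observed sequence is: P(data | jar A) = (3/7)(2/6)(1/5) = 1/35; P(data | jar B) = (9/11)(8/10)(7/9) = 28/55.
The prior-weighted likelihoods are 1/2 · 1/35 = 1/70, 1/2 · 28/55 = 14/55; these sum to 207/770.
Hence P(jar A | data) = (1/70) / (207/770) = 11/207.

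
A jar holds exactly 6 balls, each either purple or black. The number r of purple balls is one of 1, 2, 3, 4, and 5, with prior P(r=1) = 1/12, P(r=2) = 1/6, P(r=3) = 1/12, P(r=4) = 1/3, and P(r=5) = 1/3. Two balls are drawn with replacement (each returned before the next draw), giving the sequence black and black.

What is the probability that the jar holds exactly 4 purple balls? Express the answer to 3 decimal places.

0.186

Compute the likelihood of the observed sequence for each case: P(data | r = 1) = (5/6)(5/6) = 25/36; P(data | r = 2) = (4/6)(4/6) = 4/9; P(data | r = 3) = (3/6)(3/6) = 1/4; P(data | r = 4) = (2/6)(2/6) = 1/9; P(data | r = 5) = (1/6)(1/6) = 1/36.
Multiplying each by its prior: 1/12 · 25/36 = 25/432, 1/6 · 4/9 = 2/27, 1/12 · 1/4 = 1/48, 1/3 · 1/9 = 1/27, 1/3 · 1/36 = 1/108; with total 43/216.
By Bayes' rule, P(r = 4 | data) = (1/27) / (43/216) = 8/43.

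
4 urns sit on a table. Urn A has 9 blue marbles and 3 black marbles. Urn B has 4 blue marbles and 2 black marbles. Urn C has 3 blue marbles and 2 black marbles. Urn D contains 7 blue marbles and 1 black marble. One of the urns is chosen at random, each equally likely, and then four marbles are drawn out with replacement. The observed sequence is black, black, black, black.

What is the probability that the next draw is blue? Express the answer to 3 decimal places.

For each hypothesis, P(data | H) works out to: P(data | urn A) = (3/12)(3/12)(3/12)(3/12) = 0.0039062; P(data | urn B) = (2/6)(2/6)(2/6)(2/6) = 0.012346; P(data | urn C) = (2/5)(2/5)(2/5)(2/5) = 0.0256; P(data | urn D) = (1/8)(1/8)(1/8)(1/8) = 0.00024414.
The prior-weighted likelihoods are 1/4 · 0.0039062 = 0.00097656, 1/4 · 0.012346 = 0.0030864, 1/4 · 0.0256 = 0.0064, 1/4 · 0.00024414 = 6.1035e-05; with total 0.010524.
Dividing through by the total gives posterior P(urn A | data) = 0.092794, P(urn B | data) = 0.29327, P(urn C | data) = 0.60813, P(urn D | data) = 0.0057996.
Averaging over the posterior, P(blue next | data) = (3/4)(0.092794) + (2/3)(0.29327) + (3/5)(0.60813) + (7/8)(0.0057996) = 0.63507.

0.635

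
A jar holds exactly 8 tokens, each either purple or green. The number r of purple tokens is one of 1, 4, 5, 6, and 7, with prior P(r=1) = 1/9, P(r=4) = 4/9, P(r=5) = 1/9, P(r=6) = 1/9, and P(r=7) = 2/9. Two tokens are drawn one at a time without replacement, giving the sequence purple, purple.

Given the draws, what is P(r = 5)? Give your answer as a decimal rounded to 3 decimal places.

Under each hypothesis, the probability of the observed sequence is: P(data | r = 1) = (1/8)(0/7) = 0; P(data | r = 4) = (4/8)(3/7) = 3/14; P(data | r = 5) = (5/8)(4/7) = 5/14; P(data | r = 6) = (6/8)(5/7) = 15/28; P(data | r = 7) = (7/8)(6/7) = 3/4.
Multiplying each by its prior: 1/9 · 0 = 0, 4/9 · 3/14 = 2/21, 1/9 · 5/14 = 5/126, 1/9 · 15/28 = 5/84, 2/9 · 3/4 = 1/6; summing to 13/36.
By Bayes' rule, P(r = 5 | data) = (5/126) / (13/36) = 10/91.

0.110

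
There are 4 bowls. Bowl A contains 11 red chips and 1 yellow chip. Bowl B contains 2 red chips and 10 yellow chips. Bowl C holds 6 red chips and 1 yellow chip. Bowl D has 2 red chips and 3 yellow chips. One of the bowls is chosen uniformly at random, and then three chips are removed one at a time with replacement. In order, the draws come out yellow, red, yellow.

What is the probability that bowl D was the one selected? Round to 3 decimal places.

For each hypothesis, P(data | H) works out to: P(data | bowl A) = (1/12)(11/12)(1/12) = 0.0063657; P(data | bowl B) = (10/12)(2/12)(10/12) = 0.11574; P(data | bowl C) = (1/7)(6/7)(1/7) = 0.017493; P(data | bowl D) = (3/5)(2/5)(3/5) = 0.144.
Multiplying each by its prior: 1/4 · 0.0063657 = 0.0015914, 1/4 · 0.11574 = 0.028935, 1/4 · 0.017493 = 0.0043732, 1/4 · 0.144 = 0.036; with total 0.0709.
So P(bowl D | data) = (0.036) / (0.0709) = 0.50776.

0.508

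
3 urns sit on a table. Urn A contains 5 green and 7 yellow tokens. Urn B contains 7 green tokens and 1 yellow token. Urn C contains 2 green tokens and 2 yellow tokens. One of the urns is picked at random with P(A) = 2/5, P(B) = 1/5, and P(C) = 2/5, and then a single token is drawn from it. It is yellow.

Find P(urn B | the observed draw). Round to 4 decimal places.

The likelihood of this draw under each hypothesis: P(data | urn A) = (7/12) = 7/12; P(data | urn B) = (1/8) = 1/8; P(data | urn C) = (2/4) = 1/2.
Weighting by the prior gives 2/5 · 7/12 = 7/30, 1/5 · 1/8 = 1/40, 2/5 · 1/2 = 1/5; summing to 11/24.
Hence P(urn B | data) = (1/40) / (11/24) = 3/55.

0.0545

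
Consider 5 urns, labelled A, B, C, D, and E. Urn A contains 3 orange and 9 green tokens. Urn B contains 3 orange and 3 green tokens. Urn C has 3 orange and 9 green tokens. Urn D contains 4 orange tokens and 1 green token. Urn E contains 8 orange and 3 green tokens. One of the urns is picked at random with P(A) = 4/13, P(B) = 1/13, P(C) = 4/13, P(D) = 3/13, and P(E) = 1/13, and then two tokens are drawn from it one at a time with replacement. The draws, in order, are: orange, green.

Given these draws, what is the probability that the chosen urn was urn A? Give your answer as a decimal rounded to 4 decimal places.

Under each hypothesis, the probability of the observed sequence is: P(data | urn A) = (3/12)(9/12) = 0.1875; P(data | urn B) = (3/6)(3/6) = 0.25; P(data | urn C) = (3/12)(9/12) = 0.1875; P(data | urn D) = (4/5)(1/5) = 0.16; P(data | urn E) = (8/11)(3/11) = 0.19835.
Multiplying each by its prior: 4/13 · 0.1875 = 0.057692, 1/13 · 0.25 = 0.019231, 4/13 · 0.1875 = 0.057692, 3/13 · 0.16 = 0.036923, 1/13 · 0.19835 = 0.015257; with total 0.1868.
So P(urn A | data) = (0.057692) / (0.1868) = 0.30885.

0.3089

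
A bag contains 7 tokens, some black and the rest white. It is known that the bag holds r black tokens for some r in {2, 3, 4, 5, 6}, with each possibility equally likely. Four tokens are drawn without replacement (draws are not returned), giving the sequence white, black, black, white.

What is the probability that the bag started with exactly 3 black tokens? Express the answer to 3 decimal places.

0.321

Under each hypothesis, the probability of the observed sequence is: P(data | r = 2) = (5/7)(2/6)(1/5)(4/4) = 1/21; P(data | r = 3) = (4/7)(3/6)(2/5)(3/4) = 3/35; P(data | r = 4) = (3/7)(4/6)(3/5)(2/4) = 3/35; P(data | r = 5) = (2/7)(5/6)(4/5)(1/4) = 1/21; P(data | r = 6) = (1/7)(6/6)(5/5)(0/4) = 0.
Weighting by the prior gives 1/5 · 1/21 = 1/105, 1/5 · 3/35 = 3/175, 1/5 · 3/35 = 3/175, 1/5 · 1/21 = 1/105, 1/5 · 0 = 0; summing to 4/75.
So P(r = 3 | data) = (3/175) / (4/75) = 9/28.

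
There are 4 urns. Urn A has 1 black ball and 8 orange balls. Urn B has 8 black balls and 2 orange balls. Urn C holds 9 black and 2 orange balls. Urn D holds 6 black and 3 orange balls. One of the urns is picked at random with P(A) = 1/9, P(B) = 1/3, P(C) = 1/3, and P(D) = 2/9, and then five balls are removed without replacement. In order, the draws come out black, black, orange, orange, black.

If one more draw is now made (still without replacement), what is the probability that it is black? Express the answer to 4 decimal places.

0.8900

Compute the likelihood of the observed sequence for each case: P(data | urn A) = (1/9)(0/8) = 0; P(data | urn B) = (8/10)(7/9)(2/8)(1/7)(6/6) = 0.022222; P(data | urn C) = (9/11)(8/10)(2/9)(1/8)(7/7) = 0.018182; P(data | urn D) = (6/9)(5/8)(3/7)(2/6)(4/5) = 0.047619.
Weighting by the prior gives 1/9 · 0 = 0, 1/3 · 0.022222 = 0.0074074, 1/3 · 0.018182 = 0.0060606, 2/9 · 0.047619 = 0.010582; with total 0.02405.
The posterior is then P(urn A | data) = 0, P(urn B | data) = 0.308, P(urn C | data) = 0.252, P(urn D | data) = 0.44.
The predictive probability is P(black next | data) = (1)(0.308) + (1)(0.252) + (3/4)(0.44) = 0.89.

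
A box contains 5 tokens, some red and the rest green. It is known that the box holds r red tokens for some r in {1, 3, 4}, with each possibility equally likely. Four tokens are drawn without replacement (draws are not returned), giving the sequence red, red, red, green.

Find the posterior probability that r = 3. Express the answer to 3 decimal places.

The likelihood of the observed sequence under each hypothesis: P(data | r = 1) = (1/5)(0/4) = 0; P(data | r = 3) = (3/5)(2/4)(1/3)(2/2) = 1/10; P(data | r = 4) = (4/5)(3/4)(2/3)(1/2) = 1/5.
Multiplying each by its prior: 1/3 · 0 = 0, 1/3 · 1/10 = 1/30, 1/3 · 1/5 = 1/15; summing to 1/10.
By Bayes' rule, P(r = 3 | data) = (1/30) / (1/10) = 1/3.

0.333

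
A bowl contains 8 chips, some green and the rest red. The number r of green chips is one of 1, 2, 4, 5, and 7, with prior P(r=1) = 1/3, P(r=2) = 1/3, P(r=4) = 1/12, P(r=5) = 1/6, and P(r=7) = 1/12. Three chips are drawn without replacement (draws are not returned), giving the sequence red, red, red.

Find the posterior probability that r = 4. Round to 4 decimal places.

For each hypothesis, P(data | H) works out to: P(data | r = 1) = (7/8)(6/7)(5/6) = 5/8; P(data | r = 2) = (6/8)(5/7)(4/6) = 5/14; P(data | r = 4) = (4/8)(3/7)(2/6) = 1/14; P(data | r = 5) = (3/8)(2/7)(1/6) = 1/56; P(data | r = 7) = (1/8)(0/7) = 0.
The prior-weighted likelihoods are 1/3 · 5/8 = 5/24, 1/3 · 5/14 = 5/42, 1/12 · 1/14 = 1/168, 1/6 · 1/56 = 1/336, 1/12 · 0 = 0; summing to 113/336.
Hence P(r = 4 | data) = (1/168) / (113/336) = 2/113.

0.0177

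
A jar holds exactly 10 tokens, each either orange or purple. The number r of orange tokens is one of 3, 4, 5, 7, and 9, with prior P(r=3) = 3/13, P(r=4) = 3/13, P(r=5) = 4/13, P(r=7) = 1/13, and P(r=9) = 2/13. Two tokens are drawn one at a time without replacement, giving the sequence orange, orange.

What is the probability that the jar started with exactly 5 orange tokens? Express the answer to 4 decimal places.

The likelihood of the observed sequence under each hypothesis: P(data | r = 3) = (3/10)(2/9) = 1/15; P(data | r = 4) = (4/10)(3/9) = 2/15; P(data | r = 5) = (5/10)(4/9) = 2/9; P(data | r = 7) = (7/10)(6/9) = 7/15; P(data | r = 9) = (9/10)(8/9) = 4/5.
The prior-weighted likelihoods are 3/13 · 1/15 = 1/65, 3/13 · 2/15 = 2/65, 4/13 · 2/9 = 8/117, 1/13 · 7/15 = 7/195, 2/13 · 4/5 = 8/65; these sum to 32/117.
Therefore the posterior P(r = 5 | data) = (8/117) / (32/117) = 1/4.

0.2500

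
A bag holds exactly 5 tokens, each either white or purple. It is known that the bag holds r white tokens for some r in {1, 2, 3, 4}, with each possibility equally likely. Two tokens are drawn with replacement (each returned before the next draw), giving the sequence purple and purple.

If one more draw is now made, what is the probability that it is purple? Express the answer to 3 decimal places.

0.667

Compute the likelihood of the observed sequence for each case: P(data | r = 1) = (4/5)(4/5) = 16/25; P(data | r = 2) = (3/5)(3/5) = 9/25; P(data | r = 3) = (2/5)(2/5) = 4/25; P(data | r = 4) = (1/5)(1/5) = 1/25.
Weighting by the prior gives 1/4 · 16/25 = 4/25, 1/4 · 9/25 = 9/100, 1/4 · 4/25 = 1/25, 1/4 · 1/25 = 1/100; summing to 3/10.
Dividing through by the total gives posterior P(r = 1 | data) = 8/15, P(r = 2 | data) = 3/10, P(r = 3 | data) = 2/15, P(r = 4 | data) = 1/30.
So P(purple next | data) = Σ P(purple next | H) P(H | data) = (4/5)(8/15) + (3/5)(3/10) + (2/5)(2/15) + (1/5)(1/30) = 2/3.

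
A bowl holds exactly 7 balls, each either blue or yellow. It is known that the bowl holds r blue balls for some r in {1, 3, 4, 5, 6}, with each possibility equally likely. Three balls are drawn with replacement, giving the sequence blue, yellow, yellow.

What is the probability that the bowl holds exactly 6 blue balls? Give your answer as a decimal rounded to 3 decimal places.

Compute the likelihood of the observed sequence for each case: P(data | r = 1) = (1/7)(6/7)(6/7) = 0.10496; P(data | r = 3) = (3/7)(4/7)(4/7) = 0.13994; P(data | r = 4) = (4/7)(3/7)(3/7) = 0.10496; P(data | r = 5) = (5/7)(2/7)(2/7) = 0.058309; P(data | r = 6) = (6/7)(1/7)(1/7) = 0.017493.
Multiplying each by its prior: 1/5 · 0.10496 = 0.020991, 1/5 · 0.13994 = 0.027988, 1/5 · 0.10496 = 0.020991, 1/5 · 0.058309 = 0.011662, 1/5 · 0.017493 = 0.0034985; these sum to 0.085131.
Therefore the posterior P(r = 6 | data) = (0.0034985) / (0.085131) = 0.041096.

0.041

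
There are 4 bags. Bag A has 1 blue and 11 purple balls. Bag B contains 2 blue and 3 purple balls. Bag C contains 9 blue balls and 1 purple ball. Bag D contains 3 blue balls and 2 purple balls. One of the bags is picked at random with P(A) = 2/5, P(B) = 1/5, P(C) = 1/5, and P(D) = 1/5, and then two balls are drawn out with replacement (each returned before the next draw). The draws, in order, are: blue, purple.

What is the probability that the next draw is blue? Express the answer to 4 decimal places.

Compute the likelihood of the observed sequence for each case: P(data | bag A) = (1/12)(11/12) = 0.076389; P(data | bag B) = (2/5)(3/5) = 0.24; P(data | bag C) = (9/10)(1/10) = 0.09; P(data | bag D) = (3/5)(2/5) = 0.24.
The prior-weighted likelihoods are 2/5 · 0.076389 = 0.030556, 1/5 · 0.24 = 0.048, 1/5 · 0.09 = 0.018, 1/5 · 0.24 = 0.048; with total 0.14456.
Normalising, the posterior is P(bag A | data) = 0.21138, P(bag B | data) = 0.33205, P(bag C | data) = 0.12452, P(bag D | data) = 0.33205.
So P(blue next | data) = Σ P(blue next | H) P(H | data) = (1/12)(0.21138) + (2/5)(0.33205) + (9/10)(0.12452) + (3/5)(0.33205) = 0.46173.

0.4617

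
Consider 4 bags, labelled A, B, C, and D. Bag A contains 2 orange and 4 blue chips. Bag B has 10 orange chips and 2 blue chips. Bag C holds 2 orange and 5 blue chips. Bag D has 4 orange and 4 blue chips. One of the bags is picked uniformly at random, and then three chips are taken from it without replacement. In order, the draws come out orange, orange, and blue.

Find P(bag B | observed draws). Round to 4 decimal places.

For each hypothesis, P(data | H) works out to: P(data | bag A) = (2/6)(1/5)(4/4) = 0.066667; P(data | bag B) = (10/12)(9/11)(2/10) = 0.13636; P(data | bag C) = (2/7)(1/6)(5/5) = 0.047619; P(data | bag D) = (4/8)(3/7)(4/6) = 0.14286.
The prior-weighted likelihoods are 1/4 · 0.066667 = 0.016667, 1/4 · 0.13636 = 0.034091, 1/4 · 0.047619 = 0.011905, 1/4 · 0.14286 = 0.035714; with total 0.098377.
By Bayes' rule, P(bag B | data) = (0.034091) / (0.098377) = 0.34653.

0.3465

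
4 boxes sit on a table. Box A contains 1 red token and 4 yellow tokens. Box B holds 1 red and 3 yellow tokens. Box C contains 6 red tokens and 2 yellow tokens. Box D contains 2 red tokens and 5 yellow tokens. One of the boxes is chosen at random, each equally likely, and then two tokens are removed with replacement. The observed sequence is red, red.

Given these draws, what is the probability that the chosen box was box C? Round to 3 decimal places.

0.753

For each hypothesis, P(data | H) works out to: P(data | box A) = (1/5)(1/5) = 0.04; P(data | box B) = (1/4)(1/4) = 0.0625; P(data | box C) = (6/8)(6/8) = 0.5625; P(data | box D) = (2/7)(2/7) = 0.081633.
The prior-weighted likelihoods are 1/4 · 0.04 = 0.01, 1/4 · 0.0625 = 0.015625, 1/4 · 0.5625 = 0.14062, 1/4 · 0.081633 = 0.020408; with total 0.18666.
Therefore the posterior P(box C | data) = (0.14062) / (0.18666) = 0.75338.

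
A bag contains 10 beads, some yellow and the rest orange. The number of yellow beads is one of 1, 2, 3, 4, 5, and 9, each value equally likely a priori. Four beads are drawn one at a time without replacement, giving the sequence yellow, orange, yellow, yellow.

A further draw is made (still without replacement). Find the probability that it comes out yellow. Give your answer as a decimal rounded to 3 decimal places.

Under each hypothesis, the probability of the observed sequence is: P(data | r = 1) = (1/10)(9/9)(0/8) = 0; P(data | r = 2) = (2/10)(8/9)(1/8)(0/7) = 0; P(data | r = 3) = (3/10)(7/9)(2/8)(1/7) = 1/120; P(data | r = 4) = (4/10)(6/9)(3/8)(2/7) = 1/35; P(data | r = 5) = (5/10)(5/9)(4/8)(3/7) = 5/84; P(data | r = 9) = (9/10)(1/9)(8/8)(7/7) = 1/10.
Multiplying each by its prior: 1/6 · 0 = 0, 1/6 · 0 = 0, 1/6 · 1/120 = 1/720, 1/6 · 1/35 = 1/210, 1/6 · 5/84 = 5/504, 1/6 · 1/10 = 1/60; summing to 11/336.
The posterior is then P(r = 1 | data) = 0, P(r = 2 | data) = 0, P(r = 3 | data) = 7/165, P(r = 4 | data) = 8/55, P(r = 5 | data) = 10/33, P(r = 9 | data) = 28/55.
So P(yellow next | data) = Σ P(yellow next | H) P(H | data) = (0)(7/165) + (1/6)(8/55) + (1/3)(10/33) + (1)(28/55) = 314/495.

0.634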